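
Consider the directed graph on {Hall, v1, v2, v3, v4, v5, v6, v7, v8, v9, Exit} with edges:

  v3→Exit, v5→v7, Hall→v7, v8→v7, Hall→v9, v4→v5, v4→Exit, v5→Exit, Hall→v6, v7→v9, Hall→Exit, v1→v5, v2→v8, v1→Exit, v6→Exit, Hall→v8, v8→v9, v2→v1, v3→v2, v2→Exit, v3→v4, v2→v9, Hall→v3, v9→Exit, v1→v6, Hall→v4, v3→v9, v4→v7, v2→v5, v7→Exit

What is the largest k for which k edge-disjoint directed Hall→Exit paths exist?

Assign every edge capacity 1; by Menger, the answer equals the max flow.
Path Hall→Exit (+1); total 1.
Path Hall→v3→Exit (+1); total 2.
Path Hall→v4→Exit (+1); total 3.
Path Hall→v6→Exit (+1); total 4.
Path Hall→v7→Exit (+1); total 5.
Path Hall→v9→Exit (+1); total 6.
No residual Hall→Exit path; max flow = 6.
Certifying cut of size 6: {Hall→Exit, Hall→v3, Hall→v4, Hall→v6, v7→Exit, v9→Exit}.

6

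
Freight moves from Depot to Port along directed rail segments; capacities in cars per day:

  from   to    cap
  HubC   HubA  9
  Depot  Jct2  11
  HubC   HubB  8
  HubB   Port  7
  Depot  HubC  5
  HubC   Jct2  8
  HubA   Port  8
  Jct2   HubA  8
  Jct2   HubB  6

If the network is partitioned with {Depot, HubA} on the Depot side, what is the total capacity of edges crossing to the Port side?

24

Edges leaving {Depot, HubA}: Depot→Jct2 (11), Depot→HubC (5), HubA→Port (8).
Cut capacity = 11 + 5 + 8 = 24.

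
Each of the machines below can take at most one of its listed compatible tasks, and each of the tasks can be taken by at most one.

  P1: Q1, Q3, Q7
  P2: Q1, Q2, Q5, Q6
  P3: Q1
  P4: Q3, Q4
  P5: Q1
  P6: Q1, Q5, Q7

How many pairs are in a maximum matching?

5

Unit-capacity flow: source→left, listed edges, right→sink; max matching = max flow.
Augmenting path P1→Q1 (+1); matched 1.
Augmenting path P2→Q2 (+1); matched 2.
Augmenting path P4→Q3 (+1); matched 3.
Augmenting path P6→Q5 (+1); matched 4.
Augmenting path P3→Q1→P1→Q7 (+1); matched 5.
No augmenting path remains; maximum matching = 5.
König certificate: {P1, P2, P4, P6, Q1} is a vertex cover of size 5 (every listed pair touches it), so no matching can be larger.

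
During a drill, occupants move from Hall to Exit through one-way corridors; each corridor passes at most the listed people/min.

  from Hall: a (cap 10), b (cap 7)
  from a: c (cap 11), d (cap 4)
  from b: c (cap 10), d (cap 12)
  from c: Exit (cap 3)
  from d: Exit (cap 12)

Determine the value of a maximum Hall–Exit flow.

Augment Hall→a→c→Exit: bottleneck 3, flow now 3.
Augment Hall→a→d→Exit: bottleneck 4, flow now 7.
Augment Hall→b→d→Exit: bottleneck 7, flow now 14.
No augmenting path remains; maximum flow = 14.
In the residual graph, reachable from Hall: {Hall, a, c}.
Min-cut edges: Hall→b (7), a→d (4), c→Exit (3); capacity 7 + 4 + 3 = 14.
This cut is saturated, so no flow can exceed 14.

14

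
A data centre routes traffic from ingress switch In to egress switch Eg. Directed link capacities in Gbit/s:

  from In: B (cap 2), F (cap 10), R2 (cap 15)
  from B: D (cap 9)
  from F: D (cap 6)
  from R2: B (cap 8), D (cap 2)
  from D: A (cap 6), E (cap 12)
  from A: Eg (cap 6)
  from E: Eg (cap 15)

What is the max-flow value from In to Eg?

17

Augment In→B→D→A→Eg: bottleneck 2, flow now 2.
Augment In→F→D→A→Eg: bottleneck 4, flow now 6.
Augment In→F→D→E→Eg: bottleneck 2, flow now 8.
Augment In→R2→D→E→Eg: bottleneck 2, flow now 10.
Augment In→R2→B→D→E→Eg: bottleneck 7, flow now 17.
No augmenting path remains; maximum flow = 17.
In the residual graph, reachable from In: {In, B, F, R2}.
Min-cut edges: B→D (9), F→D (6), R2→D (2); capacity 9 + 6 + 2 = 17.
This cut is saturated, so no flow can exceed 17.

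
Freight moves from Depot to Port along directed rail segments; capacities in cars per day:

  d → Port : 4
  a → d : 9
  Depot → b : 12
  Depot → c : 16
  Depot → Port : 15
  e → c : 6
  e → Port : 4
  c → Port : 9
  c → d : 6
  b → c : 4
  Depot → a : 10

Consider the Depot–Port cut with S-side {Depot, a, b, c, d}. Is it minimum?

Yes — it is a minimum cut (capacity 28).

Given cut capacity: 15 + 9 + 4 = 28.
Augment Depot→Port: bottleneck 15, flow now 15.
Augment Depot→c→Port: bottleneck 9, flow now 24.
Augment Depot→a→d→Port: bottleneck 4, flow now 28.
No augmenting path remains; maximum flow = 28.
Cut capacity 28 equals the max flow, so it is a minimum cut.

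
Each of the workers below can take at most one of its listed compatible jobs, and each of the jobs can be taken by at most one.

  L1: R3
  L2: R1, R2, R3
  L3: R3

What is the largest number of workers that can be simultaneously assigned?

Unit-capacity flow: source→left, listed edges, right→sink; max matching = max flow.
Augmenting path L1→R3 (+1); matched 1.
Augmenting path L2→R1 (+1); matched 2.
No augmenting path remains; maximum matching = 2.
König certificate: {L2, R3} is a vertex cover of size 2 (every listed pair touches it), so no matching can be larger.

2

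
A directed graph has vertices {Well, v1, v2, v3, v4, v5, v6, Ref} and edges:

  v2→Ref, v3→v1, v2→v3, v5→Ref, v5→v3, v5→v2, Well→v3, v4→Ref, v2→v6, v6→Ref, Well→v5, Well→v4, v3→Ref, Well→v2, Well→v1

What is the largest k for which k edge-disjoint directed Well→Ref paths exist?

Assign every edge capacity 1; by Menger, the answer equals the max flow.
Path Well→v2→Ref (+1); total 1.
Path Well→v3→Ref (+1); total 2.
Path Well→v4→Ref (+1); total 3.
Path Well→v5→Ref (+1); total 4.
No residual Well→Ref path; max flow = 4.
Certifying cut of size 4: {Well→v2, Well→v3, Well→v4, Well→v5}.

4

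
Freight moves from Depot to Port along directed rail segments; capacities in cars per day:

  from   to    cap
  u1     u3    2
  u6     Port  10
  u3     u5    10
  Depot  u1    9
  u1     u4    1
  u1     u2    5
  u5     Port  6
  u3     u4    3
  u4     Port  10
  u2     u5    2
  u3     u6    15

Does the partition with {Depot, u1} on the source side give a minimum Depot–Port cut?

Given cut capacity: 5 + 2 + 1 = 8.
Augment Depot→u1→u4→Port: bottleneck 1, flow now 1.
Augment Depot→u1→u2→u5→Port: bottleneck 2, flow now 3.
Augment Depot→u1→u3→u4→Port: bottleneck 2, flow now 5.
No augmenting path remains; maximum flow = 5.
In the residual graph, reachable from Depot: {Depot, u1, u2}.
Min-cut edges: u1→u3 (2), u1→u4 (1), u2→u5 (2); capacity 2 + 1 + 2 = 5.
Cut capacity 8 exceeds the max flow 5, so it is not minimum.

No — its capacity is 8, but the minimum cut has capacity 5.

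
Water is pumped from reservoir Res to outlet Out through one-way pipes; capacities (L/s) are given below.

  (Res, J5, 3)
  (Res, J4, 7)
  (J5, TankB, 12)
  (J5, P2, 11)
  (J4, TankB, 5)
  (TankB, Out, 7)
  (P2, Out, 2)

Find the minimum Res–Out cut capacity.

Augment Res→J5→TankB→Out: bottleneck 3, flow now 3.
Augment Res→J4→TankB→Out: bottleneck 4, flow now 7.
Augment Res→J4→TankB→J5→P2→Out: bottleneck 1, flow now 8. (uses reverse residual edge)
No augmenting path remains; maximum flow = 8.
By max-flow min-cut, the minimum cut capacity equals the max flow.
In the residual graph, reachable from Res: {Res, J4}.
Min-cut edges: Res→J5 (3), J4→TankB (5); capacity 3 + 5 = 8.

8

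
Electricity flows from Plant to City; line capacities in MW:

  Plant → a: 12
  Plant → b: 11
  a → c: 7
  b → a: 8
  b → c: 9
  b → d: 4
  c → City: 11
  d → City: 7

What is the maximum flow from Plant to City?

15

Augment Plant→a→c→City: bottleneck 7, flow now 7.
Augment Plant→b→c→City: bottleneck 4, flow now 11.
Augment Plant→b→d→City: bottleneck 4, flow now 15.
No augmenting path remains; maximum flow = 15.
In the residual graph, reachable from Plant: {Plant, a, b, c}.
Min-cut edges: b→d (4), c→City (11); capacity 4 + 11 = 15.
This cut is saturated, so no flow can exceed 15.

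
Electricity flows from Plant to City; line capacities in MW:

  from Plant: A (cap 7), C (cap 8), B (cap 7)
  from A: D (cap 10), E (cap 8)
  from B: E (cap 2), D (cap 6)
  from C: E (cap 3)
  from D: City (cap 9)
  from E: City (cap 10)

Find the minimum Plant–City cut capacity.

Augment Plant→A→D→City: bottleneck 7, flow now 7.
Augment Plant→B→D→City: bottleneck 2, flow now 9.
Augment Plant→B→E→City: bottleneck 2, flow now 11.
Augment Plant→C→E→City: bottleneck 3, flow now 14.
Augment Plant→B→D→A→E→City: bottleneck 3, flow now 17. (uses reverse residual edge)
No augmenting path remains; maximum flow = 17.
By max-flow min-cut, the minimum cut capacity equals the max flow.
In the residual graph, reachable from Plant: {Plant, C}.
Min-cut edges: Plant→A (7), Plant→B (7), C→E (3); capacity 7 + 7 + 3 = 17.

17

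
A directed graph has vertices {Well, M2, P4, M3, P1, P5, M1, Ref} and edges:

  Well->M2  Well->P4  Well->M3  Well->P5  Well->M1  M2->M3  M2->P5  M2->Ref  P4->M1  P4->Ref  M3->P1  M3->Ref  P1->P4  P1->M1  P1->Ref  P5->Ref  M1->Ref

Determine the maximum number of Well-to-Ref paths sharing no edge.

Assign every edge capacity 1; by Menger, the answer equals the max flow.
Path Well→M2→Ref (+1); total 1.
Path Well→P4→Ref (+1); total 2.
Path Well→M3→Ref (+1); total 3.
Path Well→P5→Ref (+1); total 4.
Path Well→M1→Ref (+1); total 5.
No residual Well→Ref path; max flow = 5.
Certifying cut of size 5: {Well→M1, Well→M2, Well→M3, Well→P4, Well→P5}.

5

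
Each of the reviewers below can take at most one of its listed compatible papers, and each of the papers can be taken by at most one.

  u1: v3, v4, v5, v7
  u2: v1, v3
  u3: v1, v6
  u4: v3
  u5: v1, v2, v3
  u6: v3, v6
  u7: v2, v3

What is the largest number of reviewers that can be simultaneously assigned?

Unit-capacity flow: source→left, listed edges, right→sink; max matching = max flow.
Augmenting path u1→v3 (+1); matched 1.
Augmenting path u2→v1 (+1); matched 2.
Augmenting path u3→v6 (+1); matched 3.
Augmenting path u5→v2 (+1); matched 4.
Augmenting path u4→v3→u1→v4 (+1); matched 5.
No augmenting path remains; maximum matching = 5.
König certificate: {u1, v1, v2, v3, v6} is a vertex cover of size 5 (every listed pair touches it), so no matching can be larger.

5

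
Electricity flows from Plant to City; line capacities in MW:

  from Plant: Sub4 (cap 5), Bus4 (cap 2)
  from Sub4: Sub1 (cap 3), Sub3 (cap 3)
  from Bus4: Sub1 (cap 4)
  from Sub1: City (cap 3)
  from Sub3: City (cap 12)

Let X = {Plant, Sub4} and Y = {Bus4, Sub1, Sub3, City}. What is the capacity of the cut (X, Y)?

8

Edges leaving {Plant, Sub4}: Plant→Bus4 (2), Sub4→Sub1 (3), Sub4→Sub3 (3).
Cut capacity = 2 + 3 + 3 = 8.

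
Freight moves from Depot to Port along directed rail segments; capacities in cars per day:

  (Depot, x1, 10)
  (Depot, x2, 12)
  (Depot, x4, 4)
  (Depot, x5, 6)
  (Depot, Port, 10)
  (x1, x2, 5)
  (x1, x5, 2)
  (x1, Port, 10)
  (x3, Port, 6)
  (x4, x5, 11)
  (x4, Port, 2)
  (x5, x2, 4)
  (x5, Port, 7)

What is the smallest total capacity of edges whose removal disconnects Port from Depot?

29

Augment Depot→Port: bottleneck 10, flow now 10.
Augment Depot→x1→Port: bottleneck 10, flow now 20.
Augment Depot→x4→Port: bottleneck 2, flow now 22.
Augment Depot→x5→Port: bottleneck 6, flow now 28.
Augment Depot→x4→x5→Port: bottleneck 1, flow now 29.
No augmenting path remains; maximum flow = 29.
By max-flow min-cut, the minimum cut capacity equals the max flow.
In the residual graph, reachable from Depot: {Depot, x2, x4, x5}.
Min-cut edges: Depot→x1 (10), Depot→Port (10), x4→Port (2), x5→Port (7); capacity 10 + 10 + 2 + 7 = 29.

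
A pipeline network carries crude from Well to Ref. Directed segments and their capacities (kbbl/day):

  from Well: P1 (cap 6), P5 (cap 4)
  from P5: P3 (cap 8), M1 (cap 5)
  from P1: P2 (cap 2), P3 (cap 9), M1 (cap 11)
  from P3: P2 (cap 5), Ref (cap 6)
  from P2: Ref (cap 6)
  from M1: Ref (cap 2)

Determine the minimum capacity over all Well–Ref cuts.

Augment Well→P5→P3→Ref: bottleneck 4, flow now 4.
Augment Well→P1→P3→Ref: bottleneck 2, flow now 6.
Augment Well→P1→P2→Ref: bottleneck 2, flow now 8.
Augment Well→P1→M1→Ref: bottleneck 2, flow now 10.
No augmenting path remains; maximum flow = 10.
By max-flow min-cut, the minimum cut capacity equals the max flow.
In the residual graph, reachable from Well: {Well}.
Min-cut edges: Well→P5 (4), Well→P1 (6); capacity 4 + 6 = 10.

10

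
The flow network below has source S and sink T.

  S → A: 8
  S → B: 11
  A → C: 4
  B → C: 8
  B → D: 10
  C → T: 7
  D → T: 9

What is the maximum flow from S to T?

Augment S→A→C→T: bottleneck 4, flow now 4.
Augment S→B→C→T: bottleneck 3, flow now 7.
Augment S→B→D→T: bottleneck 8, flow now 15.
No augmenting path remains; maximum flow = 15.
In the residual graph, reachable from S: {S, A}.
Min-cut edges: S→B (11), A→C (4); capacity 11 + 4 = 15.
This cut is saturated, so no flow can exceed 15.

15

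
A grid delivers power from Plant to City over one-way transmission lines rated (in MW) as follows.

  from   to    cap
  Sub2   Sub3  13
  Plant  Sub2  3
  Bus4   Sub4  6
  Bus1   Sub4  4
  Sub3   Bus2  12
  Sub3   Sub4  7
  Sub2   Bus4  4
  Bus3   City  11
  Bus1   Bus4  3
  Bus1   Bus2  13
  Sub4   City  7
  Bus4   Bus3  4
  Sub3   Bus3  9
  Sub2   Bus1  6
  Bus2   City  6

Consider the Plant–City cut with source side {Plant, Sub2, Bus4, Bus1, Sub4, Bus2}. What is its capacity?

30

Edges leaving {Plant, Sub2, Bus4, Bus1, Sub4, Bus2}: Sub2→Sub3 (13), Bus4→Bus3 (4), Sub4→City (7), Bus2→City (6).
Cut capacity = 13 + 4 + 7 + 6 = 30.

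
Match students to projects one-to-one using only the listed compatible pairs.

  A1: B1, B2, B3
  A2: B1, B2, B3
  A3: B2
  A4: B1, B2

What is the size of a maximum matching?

3

Unit-capacity flow: source→left, listed edges, right→sink; max matching = max flow.
Augmenting path A1→B1 (+1); matched 1.
Augmenting path A2→B2 (+1); matched 2.
Augmenting path A3→B2→A2→B3 (+1); matched 3.
No augmenting path remains; maximum matching = 3.
König certificate: {B1, B2, B3} is a vertex cover of size 3 (every listed pair touches it), so no matching can be larger.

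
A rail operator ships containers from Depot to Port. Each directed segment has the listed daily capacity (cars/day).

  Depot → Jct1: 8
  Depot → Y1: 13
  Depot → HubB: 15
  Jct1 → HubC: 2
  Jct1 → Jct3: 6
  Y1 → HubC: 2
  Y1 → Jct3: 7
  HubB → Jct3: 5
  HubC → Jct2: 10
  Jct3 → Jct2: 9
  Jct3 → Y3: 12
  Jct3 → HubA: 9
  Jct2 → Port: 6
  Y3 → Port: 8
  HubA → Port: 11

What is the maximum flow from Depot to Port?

Augment Depot→Jct1→HubC→Jct2→Port: bottleneck 2, flow now 2.
Augment Depot→Jct1→Jct3→Jct2→Port: bottleneck 4, flow now 6.
Augment Depot→Jct1→Jct3→Y3→Port: bottleneck 2, flow now 8.
Augment Depot→Y1→Jct3→Y3→Port: bottleneck 6, flow now 14.
Augment Depot→Y1→Jct3→HubA→Port: bottleneck 1, flow now 15.
Augment Depot→HubB→Jct3→HubA→Port: bottleneck 5, flow now 20.
Augment Depot→Y1→HubC→Jct2→Jct3→HubA→Port: bottleneck 2, flow now 22. (uses reverse residual edge)
No augmenting path remains; maximum flow = 22.
In the residual graph, reachable from Depot: {Depot, Y1, HubB}.
Min-cut edges: Depot→Jct1 (8), Y1→HubC (2), Y1→Jct3 (7), HubB→Jct3 (5); capacity 8 + 2 + 7 + 5 = 22.
This cut is saturated, so no flow can exceed 22.

22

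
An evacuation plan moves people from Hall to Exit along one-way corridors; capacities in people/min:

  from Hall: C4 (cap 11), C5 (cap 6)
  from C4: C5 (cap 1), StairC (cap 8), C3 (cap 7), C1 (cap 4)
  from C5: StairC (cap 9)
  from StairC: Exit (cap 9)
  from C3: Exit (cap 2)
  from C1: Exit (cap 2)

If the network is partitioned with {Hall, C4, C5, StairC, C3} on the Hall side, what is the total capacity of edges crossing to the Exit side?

Edges leaving {Hall, C4, C5, StairC, C3}: C4→C1 (4), StairC→Exit (9), C3→Exit (2).
Cut capacity = 4 + 9 + 2 = 15.

15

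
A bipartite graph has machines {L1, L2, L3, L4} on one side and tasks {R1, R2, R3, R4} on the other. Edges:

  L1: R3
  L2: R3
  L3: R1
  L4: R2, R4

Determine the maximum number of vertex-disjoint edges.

Unit-capacity flow: source→left, listed edges, right→sink; max matching = max flow.
Augmenting path L1→R3 (+1); matched 1.
Augmenting path L3→R1 (+1); matched 2.
Augmenting path L4→R2 (+1); matched 3.
No augmenting path remains; maximum matching = 3.
König certificate: {L3, L4, R3} is a vertex cover of size 3 (every listed pair touches it), so no matching can be larger.

3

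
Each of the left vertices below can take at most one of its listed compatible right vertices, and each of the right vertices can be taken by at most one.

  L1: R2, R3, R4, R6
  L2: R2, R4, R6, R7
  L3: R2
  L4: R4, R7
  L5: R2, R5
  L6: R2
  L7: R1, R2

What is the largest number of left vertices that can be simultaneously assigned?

Unit-capacity flow: source→left, listed edges, right→sink; max matching = max flow.
Augmenting path L1→R2 (+1); matched 1.
Augmenting path L2→R4 (+1); matched 2.
Augmenting path L4→R7 (+1); matched 3.
Augmenting path L5→R5 (+1); matched 4.
Augmenting path L7→R1 (+1); matched 5.
Augmenting path L3→R2→L1→R3 (+1); matched 6.
No augmenting path remains; maximum matching = 6.
König certificate: {L1, L2, L4, L5, L7, R2} is a vertex cover of size 6 (every listed pair touches it), so no matching can be larger.

6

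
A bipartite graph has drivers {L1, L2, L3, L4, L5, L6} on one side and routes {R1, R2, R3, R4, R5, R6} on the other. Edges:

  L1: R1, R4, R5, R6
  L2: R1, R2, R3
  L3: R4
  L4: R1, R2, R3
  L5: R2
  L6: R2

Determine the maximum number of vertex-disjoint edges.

Unit-capacity flow: source→left, listed edges, right→sink; max matching = max flow.
Augmenting path L1→R1 (+1); matched 1.
Augmenting path L2→R2 (+1); matched 2.
Augmenting path L3→R4 (+1); matched 3.
Augmenting path L4→R3 (+1); matched 4.
Augmenting path L5→R2→L2→R1→L1→R5 (+1); matched 5.
No augmenting path remains; maximum matching = 5.
König certificate: {L1, L2, L3, L4, R2} is a vertex cover of size 5 (every listed pair touches it), so no matching can be larger.

5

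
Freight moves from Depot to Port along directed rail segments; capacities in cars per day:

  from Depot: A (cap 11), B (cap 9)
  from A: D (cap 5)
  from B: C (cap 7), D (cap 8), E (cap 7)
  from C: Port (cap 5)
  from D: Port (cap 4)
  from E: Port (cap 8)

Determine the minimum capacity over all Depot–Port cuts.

13

Augment Depot→A→D→Port: bottleneck 4, flow now 4.
Augment Depot→B→C→Port: bottleneck 5, flow now 9.
Augment Depot→B→E→Port: bottleneck 4, flow now 13.
No augmenting path remains; maximum flow = 13.
By max-flow min-cut, the minimum cut capacity equals the max flow.
In the residual graph, reachable from Depot: {Depot, A, D}.
Min-cut edges: Depot→B (9), D→Port (4); capacity 9 + 4 = 13.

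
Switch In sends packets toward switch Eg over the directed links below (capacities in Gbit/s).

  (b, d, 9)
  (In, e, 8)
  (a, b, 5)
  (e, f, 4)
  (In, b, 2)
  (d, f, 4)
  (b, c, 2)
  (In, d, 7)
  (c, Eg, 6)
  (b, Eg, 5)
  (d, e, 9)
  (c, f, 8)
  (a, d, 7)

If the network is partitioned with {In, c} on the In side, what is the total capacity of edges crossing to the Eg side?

Edges leaving {In, c}: In→b (2), In→d (7), In→e (8), c→f (8), c→Eg (6).
Cut capacity = 2 + 7 + 8 + 8 + 6 = 31.

31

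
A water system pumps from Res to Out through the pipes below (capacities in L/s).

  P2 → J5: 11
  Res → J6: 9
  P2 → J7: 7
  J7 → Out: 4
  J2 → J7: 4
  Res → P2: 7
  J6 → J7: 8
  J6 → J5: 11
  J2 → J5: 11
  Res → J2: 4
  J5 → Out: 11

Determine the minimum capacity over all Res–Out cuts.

15

Augment Res→J2→J5→Out: bottleneck 4, flow now 4.
Augment Res→P2→J5→Out: bottleneck 7, flow now 11.
Augment Res→J6→J7→Out: bottleneck 4, flow now 15.
No augmenting path remains; maximum flow = 15.
By max-flow min-cut, the minimum cut capacity equals the max flow.
In the residual graph, reachable from Res: {Res, J2, P2, J6, J5, J7}.
Min-cut edges: J5→Out (11), J7→Out (4); capacity 11 + 4 = 15.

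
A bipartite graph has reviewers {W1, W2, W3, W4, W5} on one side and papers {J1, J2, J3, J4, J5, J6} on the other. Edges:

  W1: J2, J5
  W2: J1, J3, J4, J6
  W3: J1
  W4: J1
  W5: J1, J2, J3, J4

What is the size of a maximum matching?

Unit-capacity flow: source→left, listed edges, right→sink; max matching = max flow.
Augmenting path W1→J2 (+1); matched 1.
Augmenting path W2→J1 (+1); matched 2.
Augmenting path W5→J3 (+1); matched 3.
Augmenting path W3→J1→W2→J4 (+1); matched 4.
No augmenting path remains; maximum matching = 4.
König certificate: {W1, W2, W5, J1} is a vertex cover of size 4 (every listed pair touches it), so no matching can be larger.

4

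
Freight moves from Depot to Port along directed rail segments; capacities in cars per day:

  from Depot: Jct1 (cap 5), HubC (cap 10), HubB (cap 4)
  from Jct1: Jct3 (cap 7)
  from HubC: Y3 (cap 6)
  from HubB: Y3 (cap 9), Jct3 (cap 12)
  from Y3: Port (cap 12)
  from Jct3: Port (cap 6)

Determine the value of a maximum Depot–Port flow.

Augment Depot→Jct1→Jct3→Port: bottleneck 5, flow now 5.
Augment Depot→HubC→Y3→Port: bottleneck 6, flow now 11.
Augment Depot→HubB→Y3→Port: bottleneck 4, flow now 15.
No augmenting path remains; maximum flow = 15.
In the residual graph, reachable from Depot: {Depot, HubC}.
Min-cut edges: Depot→Jct1 (5), Depot→HubB (4), HubC→Y3 (6); capacity 5 + 4 + 6 = 15.
This cut is saturated, so no flow can exceed 15.

15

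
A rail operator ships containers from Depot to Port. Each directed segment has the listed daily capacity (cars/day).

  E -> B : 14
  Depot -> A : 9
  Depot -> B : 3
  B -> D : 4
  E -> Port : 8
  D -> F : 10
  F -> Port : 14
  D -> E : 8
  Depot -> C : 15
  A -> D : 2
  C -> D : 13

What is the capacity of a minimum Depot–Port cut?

Augment Depot→A→D→E→Port: bottleneck 2, flow now 2.
Augment Depot→B→D→E→Port: bottleneck 3, flow now 5.
Augment Depot→C→D→E→Port: bottleneck 3, flow now 8.
Augment Depot→C→D→F→Port: bottleneck 10, flow now 18.
No augmenting path remains; maximum flow = 18.
By max-flow min-cut, the minimum cut capacity equals the max flow.
In the residual graph, reachable from Depot: {Depot, A, C}.
Min-cut edges: Depot→B (3), A→D (2), C→D (13); capacity 3 + 2 + 13 = 18.

18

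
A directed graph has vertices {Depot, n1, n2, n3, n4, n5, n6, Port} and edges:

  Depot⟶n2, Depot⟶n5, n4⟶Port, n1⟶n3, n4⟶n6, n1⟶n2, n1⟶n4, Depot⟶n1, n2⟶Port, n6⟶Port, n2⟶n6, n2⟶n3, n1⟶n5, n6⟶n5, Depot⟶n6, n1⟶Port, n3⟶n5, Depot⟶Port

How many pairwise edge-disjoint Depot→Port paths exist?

4

Assign every edge capacity 1; by Menger, the answer equals the max flow.
Path Depot→Port (+1); total 1.
Path Depot→n1→Port (+1); total 2.
Path Depot→n2→Port (+1); total 3.
Path Depot→n6→Port (+1); total 4.
No residual Depot→Port path; max flow = 4.
Certifying cut of size 4: {Depot→Port, Depot→n1, Depot→n2, Depot→n6}.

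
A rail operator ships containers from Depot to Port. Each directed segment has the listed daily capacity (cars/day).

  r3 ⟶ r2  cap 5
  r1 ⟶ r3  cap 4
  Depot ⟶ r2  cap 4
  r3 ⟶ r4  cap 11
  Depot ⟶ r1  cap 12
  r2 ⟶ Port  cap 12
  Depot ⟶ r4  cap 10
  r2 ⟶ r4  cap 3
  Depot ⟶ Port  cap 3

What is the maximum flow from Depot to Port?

Augment Depot→Port: bottleneck 3, flow now 3.
Augment Depot→r2→Port: bottleneck 4, flow now 7.
Augment Depot→r1→r3→r2→Port: bottleneck 4, flow now 11.
No augmenting path remains; maximum flow = 11.
In the residual graph, reachable from Depot: {Depot, r1, r4}.
Min-cut edges: Depot→r2 (4), Depot→Port (3), r1→r3 (4); capacity 4 + 3 + 4 = 11.
This cut is saturated, so no flow can exceed 11.

11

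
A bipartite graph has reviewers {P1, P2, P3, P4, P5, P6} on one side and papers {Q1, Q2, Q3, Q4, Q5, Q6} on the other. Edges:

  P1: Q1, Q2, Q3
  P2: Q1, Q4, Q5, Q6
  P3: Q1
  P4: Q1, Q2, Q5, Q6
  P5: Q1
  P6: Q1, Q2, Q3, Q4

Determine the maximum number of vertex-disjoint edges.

Unit-capacity flow: source→left, listed edges, right→sink; max matching = max flow.
Augmenting path P1→Q1 (+1); matched 1.
Augmenting path P2→Q4 (+1); matched 2.
Augmenting path P4→Q2 (+1); matched 3.
Augmenting path P6→Q3 (+1); matched 4.
Augmenting path P3→Q1→P1→Q2→P4→Q5 (+1); matched 5.
No augmenting path remains; maximum matching = 5.
König certificate: {P1, P2, P4, P6, Q1} is a vertex cover of size 5 (every listed pair touches it), so no matching can be larger.

5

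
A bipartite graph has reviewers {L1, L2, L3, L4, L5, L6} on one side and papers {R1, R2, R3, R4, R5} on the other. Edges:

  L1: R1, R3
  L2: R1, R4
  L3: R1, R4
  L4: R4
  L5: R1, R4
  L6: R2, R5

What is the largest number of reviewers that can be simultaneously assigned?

Unit-capacity flow: source→left, listed edges, right→sink; max matching = max flow.
Augmenting path L1→R1 (+1); matched 1.
Augmenting path L2→R4 (+1); matched 2.
Augmenting path L6→R2 (+1); matched 3.
Augmenting path L3→R1→L1→R3 (+1); matched 4.
No augmenting path remains; maximum matching = 4.
König certificate: {L1, L6, R1, R4} is a vertex cover of size 4 (every listed pair touches it), so no matching can be larger.

4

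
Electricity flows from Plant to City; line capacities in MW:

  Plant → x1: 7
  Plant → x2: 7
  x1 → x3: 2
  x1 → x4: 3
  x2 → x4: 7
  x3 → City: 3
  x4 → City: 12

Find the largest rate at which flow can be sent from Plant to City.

Augment Plant→x1→x3→City: bottleneck 2, flow now 2.
Augment Plant→x1→x4→City: bottleneck 3, flow now 5.
Augment Plant→x2→x4→City: bottleneck 7, flow now 12.
No augmenting path remains; maximum flow = 12.
In the residual graph, reachable from Plant: {Plant, x1}.
Min-cut edges: Plant→x2 (7), x1→x3 (2), x1→x4 (3); capacity 7 + 2 + 3 = 12.
This cut is saturated, so no flow can exceed 12.

12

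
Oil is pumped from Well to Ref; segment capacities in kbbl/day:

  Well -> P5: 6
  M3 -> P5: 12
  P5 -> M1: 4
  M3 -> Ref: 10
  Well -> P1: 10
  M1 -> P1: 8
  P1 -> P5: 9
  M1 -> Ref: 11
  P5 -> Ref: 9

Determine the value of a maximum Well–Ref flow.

Augment Well→P5→Ref: bottleneck 6, flow now 6.
Augment Well→P1→P5→Ref: bottleneck 3, flow now 9.
Augment Well→P1→P5→M1→Ref: bottleneck 4, flow now 13.
No augmenting path remains; maximum flow = 13.
In the residual graph, reachable from Well: {Well, P1, P5}.
Min-cut edges: P5→M1 (4), P5→Ref (9); capacity 4 + 9 = 13.
This cut is saturated, so no flow can exceed 13.

13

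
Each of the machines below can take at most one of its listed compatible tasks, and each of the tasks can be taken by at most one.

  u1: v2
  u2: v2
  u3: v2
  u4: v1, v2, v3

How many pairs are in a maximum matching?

2

Unit-capacity flow: source→left, listed edges, right→sink; max matching = max flow.
Augmenting path u1→v2 (+1); matched 1.
Augmenting path u4→v1 (+1); matched 2.
No augmenting path remains; maximum matching = 2.
König certificate: {u4, v2} is a vertex cover of size 2 (every listed pair touches it), so no matching can be larger.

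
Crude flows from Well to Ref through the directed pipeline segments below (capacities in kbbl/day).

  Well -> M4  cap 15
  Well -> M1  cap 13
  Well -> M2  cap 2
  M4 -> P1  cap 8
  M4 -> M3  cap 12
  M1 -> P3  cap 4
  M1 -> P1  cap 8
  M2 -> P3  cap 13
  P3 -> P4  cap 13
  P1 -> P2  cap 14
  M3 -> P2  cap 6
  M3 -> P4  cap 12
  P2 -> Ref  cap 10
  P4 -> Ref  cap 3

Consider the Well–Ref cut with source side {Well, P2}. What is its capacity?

40

Edges leaving {Well, P2}: Well→M4 (15), Well→M1 (13), Well→M2 (2), P2→Ref (10).
Cut capacity = 15 + 13 + 2 + 10 = 40.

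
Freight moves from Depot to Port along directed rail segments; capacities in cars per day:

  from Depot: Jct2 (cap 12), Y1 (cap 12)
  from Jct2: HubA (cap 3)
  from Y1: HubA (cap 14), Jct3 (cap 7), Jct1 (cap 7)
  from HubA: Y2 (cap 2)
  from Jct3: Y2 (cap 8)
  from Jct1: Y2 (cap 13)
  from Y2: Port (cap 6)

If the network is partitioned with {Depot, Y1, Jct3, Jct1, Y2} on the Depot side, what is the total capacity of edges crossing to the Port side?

32

Edges leaving {Depot, Y1, Jct3, Jct1, Y2}: Depot→Jct2 (12), Y1→HubA (14), Y2→Port (6).
Cut capacity = 12 + 14 + 6 = 32.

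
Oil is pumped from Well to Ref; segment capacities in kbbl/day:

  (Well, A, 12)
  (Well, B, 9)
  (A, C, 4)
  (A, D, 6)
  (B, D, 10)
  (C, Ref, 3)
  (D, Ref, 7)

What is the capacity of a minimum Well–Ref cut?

Augment Well→A→C→Ref: bottleneck 3, flow now 3.
Augment Well→A→D→Ref: bottleneck 6, flow now 9.
Augment Well→B→D→Ref: bottleneck 1, flow now 10.
No augmenting path remains; maximum flow = 10.
By max-flow min-cut, the minimum cut capacity equals the max flow.
In the residual graph, reachable from Well: {Well, A, B, C, D}.
Min-cut edges: C→Ref (3), D→Ref (7); capacity 3 + 7 = 10.

10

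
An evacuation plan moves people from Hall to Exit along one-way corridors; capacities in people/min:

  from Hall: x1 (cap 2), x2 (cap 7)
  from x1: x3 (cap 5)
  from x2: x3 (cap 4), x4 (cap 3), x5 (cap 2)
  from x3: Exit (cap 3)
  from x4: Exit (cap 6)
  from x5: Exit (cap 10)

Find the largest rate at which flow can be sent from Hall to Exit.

Augment Hall→x1→x3→Exit: bottleneck 2, flow now 2.
Augment Hall→x2→x3→Exit: bottleneck 1, flow now 3.
Augment Hall→x2→x4→Exit: bottleneck 3, flow now 6.
Augment Hall→x2→x5→Exit: bottleneck 2, flow now 8.
No augmenting path remains; maximum flow = 8.
In the residual graph, reachable from Hall: {Hall, x1, x2, x3}.
Min-cut edges: x2→x4 (3), x2→x5 (2), x3→Exit (3); capacity 3 + 2 + 3 = 8.
This cut is saturated, so no flow can exceed 8.

8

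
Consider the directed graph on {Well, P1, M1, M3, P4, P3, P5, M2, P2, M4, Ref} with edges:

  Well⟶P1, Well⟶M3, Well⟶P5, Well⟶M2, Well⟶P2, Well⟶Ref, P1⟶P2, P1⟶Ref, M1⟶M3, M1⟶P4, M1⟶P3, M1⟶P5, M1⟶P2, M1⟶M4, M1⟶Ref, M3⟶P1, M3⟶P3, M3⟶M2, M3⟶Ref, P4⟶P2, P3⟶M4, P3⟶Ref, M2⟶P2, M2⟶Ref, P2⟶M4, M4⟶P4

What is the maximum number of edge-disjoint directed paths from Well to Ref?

4

Assign every edge capacity 1; by Menger, the answer equals the max flow.
Path Well→Ref (+1); total 1.
Path Well→P1→Ref (+1); total 2.
Path Well→M3→Ref (+1); total 3.
Path Well→M2→Ref (+1); total 4.
No residual Well→Ref path; max flow = 4.
Certifying cut of size 4: {Well→M2, Well→M3, Well→P1, Well→Ref}.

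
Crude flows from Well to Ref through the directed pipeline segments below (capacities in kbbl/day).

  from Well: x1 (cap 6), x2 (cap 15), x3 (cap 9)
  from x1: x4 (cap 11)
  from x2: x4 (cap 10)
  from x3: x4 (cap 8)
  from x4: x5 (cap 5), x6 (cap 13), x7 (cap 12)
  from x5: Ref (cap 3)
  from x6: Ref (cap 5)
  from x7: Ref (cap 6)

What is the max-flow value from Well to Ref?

14

Augment Well→x1→x4→x5→Ref: bottleneck 3, flow now 3.
Augment Well→x1→x4→x6→Ref: bottleneck 3, flow now 6.
Augment Well→x2→x4→x6→Ref: bottleneck 2, flow now 8.
Augment Well→x2→x4→x7→Ref: bottleneck 6, flow now 14.
No augmenting path remains; maximum flow = 14.
In the residual graph, reachable from Well: {Well, x1, x2, x3, x4, x5, x6, x7}.
Min-cut edges: x5→Ref (3), x6→Ref (5), x7→Ref (6); capacity 3 + 5 + 6 = 14.
This cut is saturated, so no flow can exceed 14.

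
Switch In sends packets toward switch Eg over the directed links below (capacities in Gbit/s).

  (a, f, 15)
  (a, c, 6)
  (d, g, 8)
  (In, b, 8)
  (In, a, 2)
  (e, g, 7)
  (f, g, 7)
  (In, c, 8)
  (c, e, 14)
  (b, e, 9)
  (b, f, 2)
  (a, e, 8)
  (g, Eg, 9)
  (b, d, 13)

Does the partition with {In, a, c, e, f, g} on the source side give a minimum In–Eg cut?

Given cut capacity: 8 + 9 = 17.
Augment In→a→e→g→Eg: bottleneck 2, flow now 2.
Augment In→b→d→g→Eg: bottleneck 7, flow now 9.
No augmenting path remains; maximum flow = 9.
In the residual graph, reachable from In: {In, a, b, c, d, e, f, g}.
Min-cut edges: g→Eg (9); capacity 9 = 9.
Cut capacity 17 exceeds the max flow 9, so it is not minimum.

No — its capacity is 17, but the minimum cut has capacity 9.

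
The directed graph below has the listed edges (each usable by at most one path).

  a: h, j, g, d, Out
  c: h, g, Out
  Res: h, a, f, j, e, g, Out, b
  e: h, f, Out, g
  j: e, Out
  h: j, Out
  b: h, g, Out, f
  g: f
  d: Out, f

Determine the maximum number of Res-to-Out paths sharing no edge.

6

Assign every edge capacity 1; by Menger, the answer equals the max flow.
Path Res→Out (+1); total 1.
Path Res→a→Out (+1); total 2.
Path Res→b→Out (+1); total 3.
Path Res→e→Out (+1); total 4.
Path Res→h→Out (+1); total 5.
Path Res→j→Out (+1); total 6.
No residual Res→Out path; max flow = 6.
Certifying cut of size 6: {Res→Out, Res→a, Res→b, Res→e, Res→h, Res→j}.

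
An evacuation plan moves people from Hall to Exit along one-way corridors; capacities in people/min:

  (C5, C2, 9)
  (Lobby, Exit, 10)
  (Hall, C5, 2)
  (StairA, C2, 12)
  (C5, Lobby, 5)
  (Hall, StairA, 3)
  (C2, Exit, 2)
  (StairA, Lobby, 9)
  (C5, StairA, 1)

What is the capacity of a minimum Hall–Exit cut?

5

Augment Hall→C5→Lobby→Exit: bottleneck 2, flow now 2.
Augment Hall→StairA→Lobby→Exit: bottleneck 3, flow now 5.
No augmenting path remains; maximum flow = 5.
By max-flow min-cut, the minimum cut capacity equals the max flow.
In the residual graph, reachable from Hall: {Hall}.
Min-cut edges: Hall→C5 (2), Hall→StairA (3); capacity 2 + 3 = 5.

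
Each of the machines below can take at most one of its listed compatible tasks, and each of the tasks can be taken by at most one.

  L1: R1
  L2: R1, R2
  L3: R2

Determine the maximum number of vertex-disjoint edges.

Unit-capacity flow: source→left, listed edges, right→sink; max matching = max flow.
Augmenting path L1→R1 (+1); matched 1.
Augmenting path L2→R2 (+1); matched 2.
No augmenting path remains; maximum matching = 2.
König certificate: {R1, R2} is a vertex cover of size 2 (every listed pair touches it), so no matching can be larger.

2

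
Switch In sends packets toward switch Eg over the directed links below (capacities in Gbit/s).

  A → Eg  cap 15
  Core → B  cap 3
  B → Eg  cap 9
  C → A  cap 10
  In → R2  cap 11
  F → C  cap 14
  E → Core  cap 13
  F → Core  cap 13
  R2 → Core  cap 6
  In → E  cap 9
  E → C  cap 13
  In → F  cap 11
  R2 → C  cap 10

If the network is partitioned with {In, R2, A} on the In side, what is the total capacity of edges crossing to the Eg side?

51

Edges leaving {In, R2, A}: In→F (11), In→E (9), R2→Core (6), R2→C (10), A→Eg (15).
Cut capacity = 11 + 9 + 6 + 10 + 15 = 51.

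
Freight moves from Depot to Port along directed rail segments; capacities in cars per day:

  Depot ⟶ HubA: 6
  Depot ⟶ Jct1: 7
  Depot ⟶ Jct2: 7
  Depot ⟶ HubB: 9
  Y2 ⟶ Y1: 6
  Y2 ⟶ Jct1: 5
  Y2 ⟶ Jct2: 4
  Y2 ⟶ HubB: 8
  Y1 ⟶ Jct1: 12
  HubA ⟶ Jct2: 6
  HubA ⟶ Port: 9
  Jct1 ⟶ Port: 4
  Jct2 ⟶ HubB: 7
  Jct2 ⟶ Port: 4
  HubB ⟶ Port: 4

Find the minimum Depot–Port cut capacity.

18

Augment Depot→HubA→Port: bottleneck 6, flow now 6.
Augment Depot→Jct1→Port: bottleneck 4, flow now 10.
Augment Depot→Jct2→Port: bottleneck 4, flow now 14.
Augment Depot→HubB→Port: bottleneck 4, flow now 18.
No augmenting path remains; maximum flow = 18.
By max-flow min-cut, the minimum cut capacity equals the max flow.
In the residual graph, reachable from Depot: {Depot, Jct1, Jct2, HubB}.
Min-cut edges: Depot→HubA (6), Jct1→Port (4), Jct2→Port (4), HubB→Port (4); capacity 6 + 4 + 4 + 4 = 18.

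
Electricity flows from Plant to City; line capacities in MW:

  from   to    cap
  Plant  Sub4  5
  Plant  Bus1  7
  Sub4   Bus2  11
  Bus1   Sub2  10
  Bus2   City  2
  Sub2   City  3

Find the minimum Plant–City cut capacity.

5

Augment Plant→Sub4→Bus2→City: bottleneck 2, flow now 2.
Augment Plant→Bus1→Sub2→City: bottleneck 3, flow now 5.
No augmenting path remains; maximum flow = 5.
By max-flow min-cut, the minimum cut capacity equals the max flow.
In the residual graph, reachable from Plant: {Plant, Sub4, Bus1, Bus2, Sub2}.
Min-cut edges: Bus2→City (2), Sub2→City (3); capacity 2 + 3 = 5.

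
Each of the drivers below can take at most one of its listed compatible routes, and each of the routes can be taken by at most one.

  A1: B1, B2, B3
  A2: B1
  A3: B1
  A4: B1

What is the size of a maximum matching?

Unit-capacity flow: source→left, listed edges, right→sink; max matching = max flow.
Augmenting path A1→B1 (+1); matched 1.
Augmenting path A2→B1→A1→B2 (+1); matched 2.
No augmenting path remains; maximum matching = 2.
König certificate: {A1, B1} is a vertex cover of size 2 (every listed pair touches it), so no matching can be larger.

2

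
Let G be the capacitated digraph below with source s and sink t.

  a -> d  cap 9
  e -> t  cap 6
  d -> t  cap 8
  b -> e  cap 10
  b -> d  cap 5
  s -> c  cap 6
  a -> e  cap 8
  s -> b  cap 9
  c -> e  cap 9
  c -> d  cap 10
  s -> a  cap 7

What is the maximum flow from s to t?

Augment s→a→d→t: bottleneck 7, flow now 7.
Augment s→b→d→t: bottleneck 1, flow now 8.
Augment s→b→e→t: bottleneck 6, flow now 14.
No augmenting path remains; maximum flow = 14.
In the residual graph, reachable from s: {s, a, b, c, d, e}.
Min-cut edges: d→t (8), e→t (6); capacity 8 + 6 = 14.
This cut is saturated, so no flow can exceed 14.

14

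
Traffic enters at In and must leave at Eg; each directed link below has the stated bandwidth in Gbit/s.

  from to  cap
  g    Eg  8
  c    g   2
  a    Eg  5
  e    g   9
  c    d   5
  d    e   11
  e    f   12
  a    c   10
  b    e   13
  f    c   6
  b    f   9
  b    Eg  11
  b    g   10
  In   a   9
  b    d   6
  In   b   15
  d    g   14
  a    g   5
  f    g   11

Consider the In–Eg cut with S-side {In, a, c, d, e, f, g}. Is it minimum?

No — its capacity is 28, but the minimum cut has capacity 24.

Given cut capacity: 15 + 5 + 8 = 28.
Augment In→a→Eg: bottleneck 5, flow now 5.
Augment In→b→Eg: bottleneck 11, flow now 16.
Augment In→a→g→Eg: bottleneck 4, flow now 20.
Augment In→b→g→Eg: bottleneck 4, flow now 24.
No augmenting path remains; maximum flow = 24.
In the residual graph, reachable from In: {In}.
Min-cut edges: In→a (9), In→b (15); capacity 9 + 15 = 24.
Cut capacity 28 exceeds the max flow 24, so it is not minimum.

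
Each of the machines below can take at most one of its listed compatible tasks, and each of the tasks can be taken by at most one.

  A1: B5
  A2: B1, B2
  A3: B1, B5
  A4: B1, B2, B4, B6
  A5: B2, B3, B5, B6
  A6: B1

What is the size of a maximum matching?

Unit-capacity flow: source→left, listed edges, right→sink; max matching = max flow.
Augmenting path A1→B5 (+1); matched 1.
Augmenting path A2→B1 (+1); matched 2.
Augmenting path A4→B2 (+1); matched 3.
Augmenting path A5→B3 (+1); matched 4.
Augmenting path A3→B1→A2→B2→A4→B4 (+1); matched 5.
No augmenting path remains; maximum matching = 5.
König certificate: {A2, A4, A5, B1, B5} is a vertex cover of size 5 (every listed pair touches it), so no matching can be larger.

5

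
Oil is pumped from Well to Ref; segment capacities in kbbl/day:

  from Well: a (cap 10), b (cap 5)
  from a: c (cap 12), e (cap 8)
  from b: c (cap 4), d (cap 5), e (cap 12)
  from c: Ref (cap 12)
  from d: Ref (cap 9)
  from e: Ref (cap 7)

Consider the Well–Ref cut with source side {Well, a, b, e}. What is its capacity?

28

Edges leaving {Well, a, b, e}: a→c (12), b→c (4), b→d (5), e→Ref (7).
Cut capacity = 12 + 4 + 5 + 7 = 28.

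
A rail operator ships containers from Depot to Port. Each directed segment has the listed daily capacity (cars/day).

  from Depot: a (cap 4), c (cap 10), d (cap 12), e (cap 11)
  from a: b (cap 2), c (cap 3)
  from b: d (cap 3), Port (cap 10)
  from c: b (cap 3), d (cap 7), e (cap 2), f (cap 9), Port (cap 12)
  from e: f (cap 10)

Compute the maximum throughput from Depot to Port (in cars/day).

Augment Depot→c→Port: bottleneck 10, flow now 10.
Augment Depot→a→b→Port: bottleneck 2, flow now 12.
Augment Depot→a→c→Port: bottleneck 2, flow now 14.
No augmenting path remains; maximum flow = 14.
In the residual graph, reachable from Depot: {Depot, d, e, f}.
Min-cut edges: Depot→a (4), Depot→c (10); capacity 4 + 10 = 14.
This cut is saturated, so no flow can exceed 14.

14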